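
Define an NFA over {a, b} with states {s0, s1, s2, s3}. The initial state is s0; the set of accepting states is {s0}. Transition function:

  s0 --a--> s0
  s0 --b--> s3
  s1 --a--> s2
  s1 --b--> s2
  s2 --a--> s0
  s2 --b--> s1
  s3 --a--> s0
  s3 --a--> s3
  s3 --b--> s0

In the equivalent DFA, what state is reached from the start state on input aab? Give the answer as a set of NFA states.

{s3}

Start: {s0}.
δ(s0,a) = {s0}.
Union: {s0}.
After a: {s0}.
δ(s0,a) = {s0}.
Union: {s0}.
After a: {s0}.
δ(s0,b) = {s3}.
Union: {s3}.
After b: {s3}.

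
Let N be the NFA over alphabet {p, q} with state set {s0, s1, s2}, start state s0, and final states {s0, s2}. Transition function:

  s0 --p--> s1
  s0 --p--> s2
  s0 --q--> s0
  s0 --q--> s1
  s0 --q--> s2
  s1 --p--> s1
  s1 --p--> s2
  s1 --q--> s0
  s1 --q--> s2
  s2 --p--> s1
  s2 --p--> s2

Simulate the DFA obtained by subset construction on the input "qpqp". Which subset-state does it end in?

Start: {s0}.
δ(s0,q) = {s0, s1, s2}.
Union: {s0, s1, s2}.
After q: {s0, s1, s2}.
δ(s0,p) = {s1, s2}; δ(s1,p) = {s1, s2}; δ(s2,p) = {s1, s2}.
Union: {s1, s2}.
After p: {s1, s2}.
δ(s1,q) = {s0, s2}; δ(s2,q) = ∅.
Union: {s0, s2}.
After q: {s0, s2}.
δ(s0,p) = {s1, s2}; δ(s2,p) = {s1, s2}.
Union: {s1, s2}.
After p: {s1, s2}.

{s1, s2}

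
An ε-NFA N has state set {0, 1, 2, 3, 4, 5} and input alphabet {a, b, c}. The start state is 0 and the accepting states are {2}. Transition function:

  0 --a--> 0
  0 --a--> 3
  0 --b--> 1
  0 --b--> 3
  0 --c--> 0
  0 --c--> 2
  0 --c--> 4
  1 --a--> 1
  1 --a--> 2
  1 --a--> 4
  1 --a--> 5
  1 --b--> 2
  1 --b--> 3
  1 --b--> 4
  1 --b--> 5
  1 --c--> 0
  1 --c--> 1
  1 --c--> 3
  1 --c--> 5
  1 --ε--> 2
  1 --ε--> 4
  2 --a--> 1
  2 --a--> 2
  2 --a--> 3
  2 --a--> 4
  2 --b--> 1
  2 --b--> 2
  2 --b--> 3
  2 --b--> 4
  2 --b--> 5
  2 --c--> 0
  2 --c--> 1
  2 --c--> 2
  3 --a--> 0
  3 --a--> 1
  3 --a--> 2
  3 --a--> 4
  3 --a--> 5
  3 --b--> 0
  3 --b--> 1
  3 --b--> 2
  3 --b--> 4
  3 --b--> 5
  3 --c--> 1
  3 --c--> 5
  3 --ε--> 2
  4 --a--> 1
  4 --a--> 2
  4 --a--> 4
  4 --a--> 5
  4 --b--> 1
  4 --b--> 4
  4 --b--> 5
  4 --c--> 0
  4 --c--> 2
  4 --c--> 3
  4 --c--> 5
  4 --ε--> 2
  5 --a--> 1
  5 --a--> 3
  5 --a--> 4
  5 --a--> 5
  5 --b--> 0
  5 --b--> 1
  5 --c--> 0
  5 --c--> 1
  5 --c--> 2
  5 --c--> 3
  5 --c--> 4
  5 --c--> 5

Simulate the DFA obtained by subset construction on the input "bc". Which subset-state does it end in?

Start: {0}.
δ(0,b) = {1, 3}.
Union: {1, 3}.
ε-closure gives {1, 2, 3, 4}.
After b: {1, 2, 3, 4}.
δ(1,c) = {0, 1, 3, 5}; δ(2,c) = {0, 1, 2}; δ(3,c) = {1, 5}; δ(4,c) = {0, 2, 3, 5}.
Union: {0, 1, 2, 3, 5}.
ε-closure gives {0, 1, 2, 3, 4, 5}.
After c: {0, 1, 2, 3, 4, 5}.

{0, 1, 2, 3, 4, 5}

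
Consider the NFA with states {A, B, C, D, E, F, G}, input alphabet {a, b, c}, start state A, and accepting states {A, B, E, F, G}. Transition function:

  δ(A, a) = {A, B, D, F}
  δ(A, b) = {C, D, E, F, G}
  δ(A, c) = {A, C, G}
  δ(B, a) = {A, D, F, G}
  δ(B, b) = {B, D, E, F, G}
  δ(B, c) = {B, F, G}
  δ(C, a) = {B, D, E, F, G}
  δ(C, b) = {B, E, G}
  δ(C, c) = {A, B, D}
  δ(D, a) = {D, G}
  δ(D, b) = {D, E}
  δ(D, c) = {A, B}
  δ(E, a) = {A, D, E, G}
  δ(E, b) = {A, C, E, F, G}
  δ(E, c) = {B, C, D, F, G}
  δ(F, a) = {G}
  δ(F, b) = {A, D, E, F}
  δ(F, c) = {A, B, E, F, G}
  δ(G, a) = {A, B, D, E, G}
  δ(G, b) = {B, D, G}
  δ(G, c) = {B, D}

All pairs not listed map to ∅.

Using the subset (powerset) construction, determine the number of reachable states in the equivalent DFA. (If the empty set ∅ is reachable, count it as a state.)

Start state of the DFA: {A}.
{A} --a--> {A, B, D, F}  [new]
{A} --b--> {C, D, E, F, G}  [new]
{A} --c--> {A, C, G}  [new]
{A, B, D, F} --a--> {A, B, D, F, G}  [new]
{A, B, D, F} --b--> {A, B, C, D, E, F, G}  [new]
{A, B, D, F} --c--> {A, B, C, E, F, G}  [new]
{C, D, E, F, G} --a--> {A, B, D, E, F, G}  [new]
{C, D, E, F, G} --b--> {A, B, C, D, E, F, G}  [seen]
{C, D, E, F, G} --c--> {A, B, C, D, E, F, G}  [seen]
{A, C, G} --a--> {A, B, D, E, F, G}  [seen]
{A, C, G} --b--> {B, C, D, E, F, G}  [new]
{A, C, G} --c--> {A, B, C, D, G}  [new]
{A, B, D, F, G} --a--> {A, B, D, E, F, G}  [seen]
{A, B, D, F, G} --b--> {A, B, C, D, E, F, G}  [seen]
{A, B, D, F, G} --c--> {A, B, C, D, E, F, G}  [seen]
{A, B, C, D, E, F, G} --a--> {A, B, D, E, F, G}  [seen]
{A, B, C, D, E, F, G} --b--> {A, B, C, D, E, F, G}  [seen]
{A, B, C, D, E, F, G} --c--> {A, B, C, D, E, F, G}  [seen]
{A, B, C, E, F, G} --a--> {A, B, D, E, F, G}  [seen]
{A, B, C, E, F, G} --b--> {A, B, C, D, E, F, G}  [seen]
{A, B, C, E, F, G} --c--> {A, B, C, D, E, F, G}  [seen]
{A, B, D, E, F, G} --a--> {A, B, D, E, F, G}  [seen]
{A, B, D, E, F, G} --b--> {A, B, C, D, E, F, G}  [seen]
{A, B, D, E, F, G} --c--> {A, B, C, D, E, F, G}  [seen]
{B, C, D, E, F, G} --a--> {A, B, D, E, F, G}  [seen]
{B, C, D, E, F, G} --b--> {A, B, C, D, E, F, G}  [seen]
{B, C, D, E, F, G} --c--> {A, B, C, D, E, F, G}  [seen]
{A, B, C, D, G} --a--> {A, B, D, E, F, G}  [seen]
{A, B, C, D, G} --b--> {B, C, D, E, F, G}  [seen]
{A, B, C, D, G} --c--> {A, B, C, D, F, G}  [new]
{A, B, C, D, F, G} --a--> {A, B, D, E, F, G}  [seen]
{A, B, C, D, F, G} --b--> {A, B, C, D, E, F, G}  [seen]
{A, B, C, D, F, G} --c--> {A, B, C, D, E, F, G}  [seen]
Reachable DFA states: {A}, {A, B, D, F}, {C, D, E, F, G}, {A, C, G}, {A, B, D, F, G}, {A, B, C, D, E, F, G}, {A, B, C, E, F, G}, {A, B, D, E, F, G}, {B, C, D, E, F, G}, {A, B, C, D, G}, {A, B, C, D, F, G}.

11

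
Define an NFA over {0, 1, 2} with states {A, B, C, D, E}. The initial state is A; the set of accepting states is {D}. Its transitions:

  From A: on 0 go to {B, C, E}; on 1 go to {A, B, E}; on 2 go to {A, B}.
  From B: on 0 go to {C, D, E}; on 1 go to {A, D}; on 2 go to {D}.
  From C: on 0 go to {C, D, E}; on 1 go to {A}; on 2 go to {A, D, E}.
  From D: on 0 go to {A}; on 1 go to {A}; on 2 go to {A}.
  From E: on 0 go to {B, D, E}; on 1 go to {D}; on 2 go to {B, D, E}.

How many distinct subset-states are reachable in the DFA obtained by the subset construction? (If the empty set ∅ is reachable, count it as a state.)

10

Start state of the DFA: {A}.
{A} --0--> {B, C, E}  [new]
{A} --1--> {A, B, E}  [new]
{A} --2--> {A, B}  [new]
{B, C, E} --0--> {B, C, D, E}  [new]
{B, C, E} --1--> {A, D}  [new]
{B, C, E} --2--> {A, B, D, E}  [new]
{A, B, E} --0--> {B, C, D, E}  [seen]
{A, B, E} --1--> {A, B, D, E}  [seen]
{A, B, E} --2--> {A, B, D, E}  [seen]
{A, B} --0--> {B, C, D, E}  [seen]
{A, B} --1--> {A, B, D, E}  [seen]
{A, B} --2--> {A, B, D}  [new]
{B, C, D, E} --0--> {A, B, C, D, E}  [new]
{B, C, D, E} --1--> {A, D}  [seen]
{B, C, D, E} --2--> {A, B, D, E}  [seen]
{A, D} --0--> {A, B, C, E}  [new]
{A, D} --1--> {A, B, E}  [seen]
{A, D} --2--> {A, B}  [seen]
{A, B, D, E} --0--> {A, B, C, D, E}  [seen]
{A, B, D, E} --1--> {A, B, D, E}  [seen]
{A, B, D, E} --2--> {A, B, D, E}  [seen]
{A, B, D} --0--> {A, B, C, D, E}  [seen]
{A, B, D} --1--> {A, B, D, E}  [seen]
{A, B, D} --2--> {A, B, D}  [seen]
{A, B, C, D, E} --0--> {A, B, C, D, E}  [seen]
{A, B, C, D, E} --1--> {A, B, D, E}  [seen]
{A, B, C, D, E} --2--> {A, B, D, E}  [seen]
{A, B, C, E} --0--> {B, C, D, E}  [seen]
{A, B, C, E} --1--> {A, B, D, E}  [seen]
{A, B, C, E} --2--> {A, B, D, E}  [seen]
Reachable DFA states: {A}, {B, C, E}, {A, B, E}, {A, B}, {B, C, D, E}, {A, D}, {A, B, D, E}, {A, B, D}, {A, B, C, D, E}, {A, B, C, E}.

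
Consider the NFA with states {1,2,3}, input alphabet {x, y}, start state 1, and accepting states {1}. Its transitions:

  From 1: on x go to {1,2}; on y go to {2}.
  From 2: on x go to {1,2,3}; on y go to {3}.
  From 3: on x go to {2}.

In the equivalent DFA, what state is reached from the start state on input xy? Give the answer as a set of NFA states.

Start: {1}.
δ(1,x) = {1,2}.
Union: {1,2}.
After x: {1,2}.
δ(1,y) = {2}; δ(2,y) = {3}.
Union: {2,3}.
After y: {2,3}.

{2,3}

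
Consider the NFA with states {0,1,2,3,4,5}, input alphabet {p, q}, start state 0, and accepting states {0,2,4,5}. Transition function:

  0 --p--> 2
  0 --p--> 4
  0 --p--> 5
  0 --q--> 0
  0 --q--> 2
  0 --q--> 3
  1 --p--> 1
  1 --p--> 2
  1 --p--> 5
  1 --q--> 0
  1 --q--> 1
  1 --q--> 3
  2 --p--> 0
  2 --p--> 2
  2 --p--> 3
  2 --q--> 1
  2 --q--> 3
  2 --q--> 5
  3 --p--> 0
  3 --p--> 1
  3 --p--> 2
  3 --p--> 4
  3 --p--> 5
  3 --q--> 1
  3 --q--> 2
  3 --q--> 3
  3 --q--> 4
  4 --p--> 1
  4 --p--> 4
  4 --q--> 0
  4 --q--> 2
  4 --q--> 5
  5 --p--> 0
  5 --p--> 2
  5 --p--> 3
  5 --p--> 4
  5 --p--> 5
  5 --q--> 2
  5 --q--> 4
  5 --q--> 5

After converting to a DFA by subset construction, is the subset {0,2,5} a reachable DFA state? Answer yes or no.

Start state of the DFA: {0}.
{0} --p--> {2,4,5}  [new]
{0} --q--> {0,2,3}  [new]
{2,4,5} --p--> {0,1,2,3,4,5}  [new]
{2,4,5} --q--> {0,1,2,3,4,5}  [seen]
{0,2,3} --p--> {0,1,2,3,4,5}  [seen]
{0,2,3} --q--> {0,1,2,3,4,5}  [seen]
{0,1,2,3,4,5} --p--> {0,1,2,3,4,5}  [seen]
{0,1,2,3,4,5} --q--> {0,1,2,3,4,5}  [seen]
Reachable DFA states: {0}, {2,4,5}, {0,2,3}, {0,1,2,3,4,5}.
{0,2,5} is not among them.

no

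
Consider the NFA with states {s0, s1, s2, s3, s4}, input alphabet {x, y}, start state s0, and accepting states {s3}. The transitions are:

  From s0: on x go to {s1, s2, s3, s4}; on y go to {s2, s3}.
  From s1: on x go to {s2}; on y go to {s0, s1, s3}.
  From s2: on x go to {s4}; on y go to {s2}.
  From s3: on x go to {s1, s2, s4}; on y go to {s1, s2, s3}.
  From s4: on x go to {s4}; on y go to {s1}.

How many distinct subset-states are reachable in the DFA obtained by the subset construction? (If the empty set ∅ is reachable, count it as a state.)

12

Start state of the DFA: {s0}.
{s0} --x--> {s1, s2, s3, s4}  [new]
{s0} --y--> {s2, s3}  [new]
{s1, s2, s3, s4} --x--> {s1, s2, s4}  [new]
{s1, s2, s3, s4} --y--> {s0, s1, s2, s3}  [new]
{s2, s3} --x--> {s1, s2, s4}  [seen]
{s2, s3} --y--> {s1, s2, s3}  [new]
{s1, s2, s4} --x--> {s2, s4}  [new]
{s1, s2, s4} --y--> {s0, s1, s2, s3}  [seen]
{s0, s1, s2, s3} --x--> {s1, s2, s3, s4}  [seen]
{s0, s1, s2, s3} --y--> {s0, s1, s2, s3}  [seen]
{s1, s2, s3} --x--> {s1, s2, s4}  [seen]
{s1, s2, s3} --y--> {s0, s1, s2, s3}  [seen]
{s2, s4} --x--> {s4}  [new]
{s2, s4} --y--> {s1, s2}  [new]
{s4} --x--> {s4}  [seen]
{s4} --y--> {s1}  [new]
{s1, s2} --x--> {s2, s4}  [seen]
{s1, s2} --y--> {s0, s1, s2, s3}  [seen]
{s1} --x--> {s2}  [new]
{s1} --y--> {s0, s1, s3}  [new]
{s2} --x--> {s4}  [seen]
{s2} --y--> {s2}  [seen]
{s0, s1, s3} --x--> {s1, s2, s3, s4}  [seen]
{s0, s1, s3} --y--> {s0, s1, s2, s3}  [seen]
Reachable DFA states: {s0}, {s1, s2, s3, s4}, {s2, s3}, {s1, s2, s4}, {s0, s1, s2, s3}, {s1, s2, s3}, {s2, s4}, {s4}, {s1, s2}, {s1}, {s2}, {s0, s1, s3}.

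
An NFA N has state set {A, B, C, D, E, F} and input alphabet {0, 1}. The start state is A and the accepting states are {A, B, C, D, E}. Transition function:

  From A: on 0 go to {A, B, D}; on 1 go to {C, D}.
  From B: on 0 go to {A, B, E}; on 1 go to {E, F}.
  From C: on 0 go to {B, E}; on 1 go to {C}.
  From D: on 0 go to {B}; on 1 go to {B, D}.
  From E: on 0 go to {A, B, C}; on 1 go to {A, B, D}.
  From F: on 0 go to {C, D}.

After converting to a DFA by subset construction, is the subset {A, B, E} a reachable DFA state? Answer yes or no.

yes

Start state of the DFA: {A}.
{A} --0--> {A, B, D}  [new]
{A} --1--> {C, D}  [new]
{A, B, D} --0--> {A, B, D, E}  [new]
{A, B, D} --1--> {B, C, D, E, F}  [new]
{C, D} --0--> {B, E}  [new]
{C, D} --1--> {B, C, D}  [new]
{A, B, D, E} --0--> {A, B, C, D, E}  [new]
{A, B, D, E} --1--> {A, B, C, D, E, F}  [new]
{B, C, D, E, F} --0--> {A, B, C, D, E}  [seen]
{B, C, D, E, F} --1--> {A, B, C, D, E, F}  [seen]
{B, E} --0--> {A, B, C, E}  [new]
{B, E} --1--> {A, B, D, E, F}  [new]
{B, C, D} --0--> {A, B, E}  [new]
{B, C, D} --1--> {B, C, D, E, F}  [seen]
{A, B, C, D, E} --0--> {A, B, C, D, E}  [seen]
{A, B, C, D, E} --1--> {A, B, C, D, E, F}  [seen]
{A, B, C, D, E, F} --0--> {A, B, C, D, E}  [seen]
{A, B, C, D, E, F} --1--> {A, B, C, D, E, F}  [seen]
{A, B, C, E} --0--> {A, B, C, D, E}  [seen]
{A, B, C, E} --1--> {A, B, C, D, E, F}  [seen]
{A, B, D, E, F} --0--> {A, B, C, D, E}  [seen]
{A, B, D, E, F} --1--> {A, B, C, D, E, F}  [seen]
{A, B, E} --0--> {A, B, C, D, E}  [seen]
{A, B, E} --1--> {A, B, C, D, E, F}  [seen]
Reachable DFA states: {A}, {A, B, D}, {C, D}, {A, B, D, E}, {B, C, D, E, F}, {B, E}, {B, C, D}, {A, B, C, D, E}, {A, B, C, D, E, F}, {A, B, C, E}, {A, B, D, E, F}, {A, B, E}.
{A, B, E} is among them.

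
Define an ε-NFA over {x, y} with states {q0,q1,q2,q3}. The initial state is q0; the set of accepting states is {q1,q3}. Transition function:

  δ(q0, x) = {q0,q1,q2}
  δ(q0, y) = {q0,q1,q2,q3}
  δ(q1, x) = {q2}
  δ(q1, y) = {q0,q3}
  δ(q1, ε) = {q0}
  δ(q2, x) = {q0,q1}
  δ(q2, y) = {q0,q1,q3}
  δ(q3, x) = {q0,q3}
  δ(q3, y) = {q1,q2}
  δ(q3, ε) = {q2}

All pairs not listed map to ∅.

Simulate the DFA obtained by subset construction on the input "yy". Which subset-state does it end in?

Start: {q0}.
δ(q0,y) = {q0,q1,q2,q3}.
Union: {q0,q1,q2,q3}.
After y: {q0,q1,q2,q3}.
δ(q0,y) = {q0,q1,q2,q3}; δ(q1,y) = {q0,q3}; δ(q2,y) = {q0,q1,q3}; δ(q3,y) = {q1,q2}.
Union: {q0,q1,q2,q3}.
After y: {q0,q1,q2,q3}.

{q0,q1,q2,q3}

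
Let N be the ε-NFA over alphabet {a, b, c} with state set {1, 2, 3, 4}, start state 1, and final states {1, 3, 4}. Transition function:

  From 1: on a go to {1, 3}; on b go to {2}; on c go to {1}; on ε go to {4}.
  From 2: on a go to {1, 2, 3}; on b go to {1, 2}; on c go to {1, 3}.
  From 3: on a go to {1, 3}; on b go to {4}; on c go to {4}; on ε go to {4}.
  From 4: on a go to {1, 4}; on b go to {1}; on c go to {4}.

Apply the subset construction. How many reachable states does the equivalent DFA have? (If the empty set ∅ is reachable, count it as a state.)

Start state of the DFA: {1, 4} (ε-closure of the NFA start).
{1, 4} --a--> {1, 3, 4}  [new]
{1, 4} --b--> {1, 2, 4}  [new]
{1, 4} --c--> {1, 4}  [seen]
{1, 3, 4} --a--> {1, 3, 4}  [seen]
{1, 3, 4} --b--> {1, 2, 4}  [seen]
{1, 3, 4} --c--> {1, 4}  [seen]
{1, 2, 4} --a--> {1, 2, 3, 4}  [new]
{1, 2, 4} --b--> {1, 2, 4}  [seen]
{1, 2, 4} --c--> {1, 3, 4}  [seen]
{1, 2, 3, 4} --a--> {1, 2, 3, 4}  [seen]
{1, 2, 3, 4} --b--> {1, 2, 4}  [seen]
{1, 2, 3, 4} --c--> {1, 3, 4}  [seen]
Reachable DFA states: {1, 4}, {1, 3, 4}, {1, 2, 4}, {1, 2, 3, 4}.

4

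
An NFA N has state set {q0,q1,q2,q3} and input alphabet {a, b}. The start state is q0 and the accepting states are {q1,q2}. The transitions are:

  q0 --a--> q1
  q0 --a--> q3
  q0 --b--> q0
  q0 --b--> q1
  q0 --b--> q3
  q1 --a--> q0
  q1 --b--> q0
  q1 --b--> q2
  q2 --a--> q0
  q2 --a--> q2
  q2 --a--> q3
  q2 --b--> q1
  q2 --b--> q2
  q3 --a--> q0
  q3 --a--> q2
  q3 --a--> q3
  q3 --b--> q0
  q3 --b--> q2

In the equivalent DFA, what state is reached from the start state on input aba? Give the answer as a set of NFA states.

{q0,q1,q2,q3}

Start: {q0}.
δ(q0,a) = {q1,q3}.
Union: {q1,q3}.
After a: {q1,q3}.
δ(q1,b) = {q0,q2}; δ(q3,b) = {q0,q2}.
Union: {q0,q2}.
After b: {q0,q2}.
δ(q0,a) = {q1,q3}; δ(q2,a) = {q0,q2,q3}.
Union: {q0,q1,q2,q3}.
After a: {q0,q1,q2,q3}.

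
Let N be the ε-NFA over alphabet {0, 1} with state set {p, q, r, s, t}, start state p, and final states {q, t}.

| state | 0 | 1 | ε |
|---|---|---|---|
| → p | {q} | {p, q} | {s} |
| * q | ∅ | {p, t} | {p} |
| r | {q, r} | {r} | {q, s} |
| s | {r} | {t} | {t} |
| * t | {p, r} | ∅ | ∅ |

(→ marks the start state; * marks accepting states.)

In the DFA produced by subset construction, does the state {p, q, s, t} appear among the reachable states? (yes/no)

Start state of the DFA: {p, s, t} (ε-closure of the NFA start).
{p, s, t} --0--> {p, q, r, s, t}  [new]
{p, s, t} --1--> {p, q, s, t}  [new]
{p, q, r, s, t} --0--> {p, q, r, s, t}  [seen]
{p, q, r, s, t} --1--> {p, q, r, s, t}  [seen]
{p, q, s, t} --0--> {p, q, r, s, t}  [seen]
{p, q, s, t} --1--> {p, q, s, t}  [seen]
Reachable DFA states: {p, s, t}, {p, q, r, s, t}, {p, q, s, t}.
{p, q, s, t} is among them.

yes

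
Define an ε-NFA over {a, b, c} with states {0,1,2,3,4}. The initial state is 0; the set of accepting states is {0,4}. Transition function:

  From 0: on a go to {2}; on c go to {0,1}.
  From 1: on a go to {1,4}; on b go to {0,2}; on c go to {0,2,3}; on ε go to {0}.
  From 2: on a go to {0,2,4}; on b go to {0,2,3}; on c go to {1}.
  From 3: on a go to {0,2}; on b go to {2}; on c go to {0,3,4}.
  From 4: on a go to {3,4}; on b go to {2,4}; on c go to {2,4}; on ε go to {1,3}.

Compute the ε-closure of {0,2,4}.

{0,1,2,3,4}

Begin with {0,2,4}.
4 →ε {1,3}; add 1, 3.
ε-closure = {0,1,2,3,4}.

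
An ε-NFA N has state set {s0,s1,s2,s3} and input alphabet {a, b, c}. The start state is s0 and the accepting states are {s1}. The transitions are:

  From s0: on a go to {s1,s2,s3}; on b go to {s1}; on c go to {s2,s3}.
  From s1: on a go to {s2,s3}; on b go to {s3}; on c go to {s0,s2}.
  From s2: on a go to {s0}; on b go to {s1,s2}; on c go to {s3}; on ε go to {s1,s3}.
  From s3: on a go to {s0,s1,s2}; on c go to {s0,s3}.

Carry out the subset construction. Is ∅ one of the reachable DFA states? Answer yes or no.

yes

Start state of the DFA: {s0} (ε-closure of the NFA start).
{s0} --a--> {s1,s2,s3}  [new]
{s0} --b--> {s1}  [new]
{s0} --c--> {s1,s2,s3}  [seen]
{s1,s2,s3} --a--> {s0,s1,s2,s3}  [new]
{s1,s2,s3} --b--> {s1,s2,s3}  [seen]
{s1,s2,s3} --c--> {s0,s1,s2,s3}  [seen]
{s1} --a--> {s1,s2,s3}  [seen]
{s1} --b--> {s3}  [new]
{s1} --c--> {s0,s1,s2,s3}  [seen]
{s0,s1,s2,s3} --a--> {s0,s1,s2,s3}  [seen]
{s0,s1,s2,s3} --b--> {s1,s2,s3}  [seen]
{s0,s1,s2,s3} --c--> {s0,s1,s2,s3}  [seen]
{s3} --a--> {s0,s1,s2,s3}  [seen]
{s3} --b--> ∅  [new]
{s3} --c--> {s0,s3}  [new]
∅ --a--> ∅  [seen]
∅ --b--> ∅  [seen]
∅ --c--> ∅  [seen]
{s0,s3} --a--> {s0,s1,s2,s3}  [seen]
{s0,s3} --b--> {s1}  [seen]
{s0,s3} --c--> {s0,s1,s2,s3}  [seen]
Reachable DFA states: {s0}, {s1,s2,s3}, {s1}, {s0,s1,s2,s3}, {s3}, ∅, {s0,s3}.
∅ is among them.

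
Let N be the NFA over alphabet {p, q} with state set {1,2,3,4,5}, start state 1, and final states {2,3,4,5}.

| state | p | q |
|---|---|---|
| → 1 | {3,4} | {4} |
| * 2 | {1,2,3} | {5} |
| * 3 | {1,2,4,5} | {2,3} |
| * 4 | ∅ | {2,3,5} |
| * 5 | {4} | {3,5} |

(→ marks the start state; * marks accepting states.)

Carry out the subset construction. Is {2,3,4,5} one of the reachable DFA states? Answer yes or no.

yes

Start state of the DFA: {1}.
{1} --p--> {3,4}  [new]
{1} --q--> {4}  [new]
{3,4} --p--> {1,2,4,5}  [new]
{3,4} --q--> {2,3,5}  [new]
{4} --p--> ∅  [new]
{4} --q--> {2,3,5}  [seen]
{1,2,4,5} --p--> {1,2,3,4}  [new]
{1,2,4,5} --q--> {2,3,4,5}  [new]
{2,3,5} --p--> {1,2,3,4,5}  [new]
{2,3,5} --q--> {2,3,5}  [seen]
∅ --p--> ∅  [seen]
∅ --q--> ∅  [seen]
{1,2,3,4} --p--> {1,2,3,4,5}  [seen]
{1,2,3,4} --q--> {2,3,4,5}  [seen]
{2,3,4,5} --p--> {1,2,3,4,5}  [seen]
{2,3,4,5} --q--> {2,3,5}  [seen]
{1,2,3,4,5} --p--> {1,2,3,4,5}  [seen]
{1,2,3,4,5} --q--> {2,3,4,5}  [seen]
Reachable DFA states: {1}, {3,4}, {4}, {1,2,4,5}, {2,3,5}, ∅, {1,2,3,4}, {2,3,4,5}, {1,2,3,4,5}.
{2,3,4,5} is among them.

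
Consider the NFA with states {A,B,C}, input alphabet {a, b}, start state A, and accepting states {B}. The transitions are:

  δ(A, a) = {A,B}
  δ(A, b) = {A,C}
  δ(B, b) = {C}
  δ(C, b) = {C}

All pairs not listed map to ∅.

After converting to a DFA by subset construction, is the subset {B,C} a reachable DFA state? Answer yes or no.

Start state of the DFA: {A}.
{A} --a--> {A,B}  [new]
{A} --b--> {A,C}  [new]
{A,B} --a--> {A,B}  [seen]
{A,B} --b--> {A,C}  [seen]
{A,C} --a--> {A,B}  [seen]
{A,C} --b--> {A,C}  [seen]
Reachable DFA states: {A}, {A,B}, {A,C}.
{B,C} is not among them.

no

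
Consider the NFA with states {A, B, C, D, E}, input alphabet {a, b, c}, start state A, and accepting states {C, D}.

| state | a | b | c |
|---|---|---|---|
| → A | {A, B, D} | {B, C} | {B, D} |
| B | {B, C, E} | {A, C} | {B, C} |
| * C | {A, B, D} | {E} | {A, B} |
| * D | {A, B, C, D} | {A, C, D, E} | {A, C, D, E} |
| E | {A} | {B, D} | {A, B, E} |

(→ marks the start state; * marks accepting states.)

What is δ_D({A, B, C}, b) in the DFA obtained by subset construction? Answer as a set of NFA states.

{A, B, C, E}

δ(A,b) = {B, C}; δ(B,b) = {A, C}; δ(C,b) = {E}.
Union: {A, B, C, E}.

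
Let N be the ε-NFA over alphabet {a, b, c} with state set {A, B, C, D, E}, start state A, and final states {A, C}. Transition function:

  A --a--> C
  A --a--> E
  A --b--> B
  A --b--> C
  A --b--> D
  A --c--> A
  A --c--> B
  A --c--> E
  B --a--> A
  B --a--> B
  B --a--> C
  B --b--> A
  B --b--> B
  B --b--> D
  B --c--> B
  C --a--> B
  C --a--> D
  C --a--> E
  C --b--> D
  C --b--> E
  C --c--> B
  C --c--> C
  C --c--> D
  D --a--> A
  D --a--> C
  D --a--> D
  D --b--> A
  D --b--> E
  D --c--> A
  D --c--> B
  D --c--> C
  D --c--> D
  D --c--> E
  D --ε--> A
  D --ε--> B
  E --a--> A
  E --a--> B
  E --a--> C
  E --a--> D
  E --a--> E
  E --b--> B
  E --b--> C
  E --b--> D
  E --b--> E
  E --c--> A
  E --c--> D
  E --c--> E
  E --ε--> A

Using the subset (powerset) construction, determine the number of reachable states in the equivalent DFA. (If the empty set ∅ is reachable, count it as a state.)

Start state of the DFA: {A} (ε-closure of the NFA start).
{A} --a--> {A, C, E}  [new]
{A} --b--> {A, B, C, D}  [new]
{A} --c--> {A, B, E}  [new]
{A, C, E} --a--> {A, B, C, D, E}  [new]
{A, C, E} --b--> {A, B, C, D, E}  [seen]
{A, C, E} --c--> {A, B, C, D, E}  [seen]
{A, B, C, D} --a--> {A, B, C, D, E}  [seen]
{A, B, C, D} --b--> {A, B, C, D, E}  [seen]
{A, B, C, D} --c--> {A, B, C, D, E}  [seen]
{A, B, E} --a--> {A, B, C, D, E}  [seen]
{A, B, E} --b--> {A, B, C, D, E}  [seen]
{A, B, E} --c--> {A, B, D, E}  [new]
{A, B, C, D, E} --a--> {A, B, C, D, E}  [seen]
{A, B, C, D, E} --b--> {A, B, C, D, E}  [seen]
{A, B, C, D, E} --c--> {A, B, C, D, E}  [seen]
{A, B, D, E} --a--> {A, B, C, D, E}  [seen]
{A, B, D, E} --b--> {A, B, C, D, E}  [seen]
{A, B, D, E} --c--> {A, B, C, D, E}  [seen]
Reachable DFA states: {A}, {A, C, E}, {A, B, C, D}, {A, B, E}, {A, B, C, D, E}, {A, B, D, E}.

6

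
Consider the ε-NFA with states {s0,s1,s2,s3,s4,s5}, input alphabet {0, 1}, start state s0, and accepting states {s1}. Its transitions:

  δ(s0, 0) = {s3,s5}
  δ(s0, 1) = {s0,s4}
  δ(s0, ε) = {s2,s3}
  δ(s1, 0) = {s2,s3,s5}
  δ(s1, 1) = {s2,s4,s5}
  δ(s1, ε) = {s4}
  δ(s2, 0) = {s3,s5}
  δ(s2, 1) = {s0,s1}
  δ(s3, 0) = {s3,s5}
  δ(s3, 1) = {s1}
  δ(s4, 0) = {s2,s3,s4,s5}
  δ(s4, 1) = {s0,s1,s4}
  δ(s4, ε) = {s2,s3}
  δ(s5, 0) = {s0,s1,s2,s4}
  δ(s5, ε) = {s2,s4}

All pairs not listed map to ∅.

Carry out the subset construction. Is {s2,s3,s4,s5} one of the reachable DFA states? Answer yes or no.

yes

Start state of the DFA: {s0,s2,s3} (ε-closure of the NFA start).
{s0,s2,s3} --0--> {s2,s3,s4,s5}  [new]
{s0,s2,s3} --1--> {s0,s1,s2,s3,s4}  [new]
{s2,s3,s4,s5} --0--> {s0,s1,s2,s3,s4,s5}  [new]
{s2,s3,s4,s5} --1--> {s0,s1,s2,s3,s4}  [seen]
{s0,s1,s2,s3,s4} --0--> {s2,s3,s4,s5}  [seen]
{s0,s1,s2,s3,s4} --1--> {s0,s1,s2,s3,s4,s5}  [seen]
{s0,s1,s2,s3,s4,s5} --0--> {s0,s1,s2,s3,s4,s5}  [seen]
{s0,s1,s2,s3,s4,s5} --1--> {s0,s1,s2,s3,s4,s5}  [seen]
Reachable DFA states: {s0,s2,s3}, {s2,s3,s4,s5}, {s0,s1,s2,s3,s4}, {s0,s1,s2,s3,s4,s5}.
{s2,s3,s4,s5} is among them.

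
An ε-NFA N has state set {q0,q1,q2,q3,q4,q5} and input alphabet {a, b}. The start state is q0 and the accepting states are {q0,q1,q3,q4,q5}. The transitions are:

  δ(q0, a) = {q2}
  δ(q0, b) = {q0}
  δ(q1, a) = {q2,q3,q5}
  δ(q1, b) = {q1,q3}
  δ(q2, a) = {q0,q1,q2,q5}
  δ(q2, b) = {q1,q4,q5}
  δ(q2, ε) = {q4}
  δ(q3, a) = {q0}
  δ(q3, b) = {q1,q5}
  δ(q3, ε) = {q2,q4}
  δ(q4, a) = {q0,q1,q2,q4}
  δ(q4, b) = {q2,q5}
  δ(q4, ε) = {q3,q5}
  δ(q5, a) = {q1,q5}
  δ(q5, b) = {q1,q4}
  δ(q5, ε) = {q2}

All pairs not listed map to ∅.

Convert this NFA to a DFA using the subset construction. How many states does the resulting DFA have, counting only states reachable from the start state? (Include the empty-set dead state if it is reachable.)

4

Start state of the DFA: {q0} (ε-closure of the NFA start).
{q0} --a--> {q2,q3,q4,q5}  [new]
{q0} --b--> {q0}  [seen]
{q2,q3,q4,q5} --a--> {q0,q1,q2,q3,q4,q5}  [new]
{q2,q3,q4,q5} --b--> {q1,q2,q3,q4,q5}  [new]
{q0,q1,q2,q3,q4,q5} --a--> {q0,q1,q2,q3,q4,q5}  [seen]
{q0,q1,q2,q3,q4,q5} --b--> {q0,q1,q2,q3,q4,q5}  [seen]
{q1,q2,q3,q4,q5} --a--> {q0,q1,q2,q3,q4,q5}  [seen]
{q1,q2,q3,q4,q5} --b--> {q1,q2,q3,q4,q5}  [seen]
Reachable DFA states: {q0}, {q2,q3,q4,q5}, {q0,q1,q2,q3,q4,q5}, {q1,q2,q3,q4,q5}.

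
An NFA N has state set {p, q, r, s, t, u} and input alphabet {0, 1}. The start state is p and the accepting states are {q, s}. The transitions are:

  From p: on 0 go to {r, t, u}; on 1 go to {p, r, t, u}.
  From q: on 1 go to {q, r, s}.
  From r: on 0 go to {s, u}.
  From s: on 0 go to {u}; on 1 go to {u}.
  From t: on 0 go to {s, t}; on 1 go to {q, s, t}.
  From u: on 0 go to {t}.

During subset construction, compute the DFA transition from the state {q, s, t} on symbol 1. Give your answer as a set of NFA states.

δ(q,1) = {q, r, s}; δ(s,1) = {u}; δ(t,1) = {q, s, t}.
Union: {q, r, s, t, u}.

{q, r, s, t, u}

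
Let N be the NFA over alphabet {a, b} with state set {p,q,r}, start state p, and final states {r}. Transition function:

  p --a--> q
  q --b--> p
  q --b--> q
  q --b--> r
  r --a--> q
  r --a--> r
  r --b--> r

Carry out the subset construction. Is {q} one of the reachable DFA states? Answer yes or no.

Start state of the DFA: {p}.
{p} --a--> {q}  [new]
{p} --b--> ∅  [new]
{q} --a--> ∅  [seen]
{q} --b--> {p,q,r}  [new]
∅ --a--> ∅  [seen]
∅ --b--> ∅  [seen]
{p,q,r} --a--> {q,r}  [new]
{p,q,r} --b--> {p,q,r}  [seen]
{q,r} --a--> {q,r}  [seen]
{q,r} --b--> {p,q,r}  [seen]
Reachable DFA states: {p}, {q}, ∅, {p,q,r}, {q,r}.
{q} is among them.

yes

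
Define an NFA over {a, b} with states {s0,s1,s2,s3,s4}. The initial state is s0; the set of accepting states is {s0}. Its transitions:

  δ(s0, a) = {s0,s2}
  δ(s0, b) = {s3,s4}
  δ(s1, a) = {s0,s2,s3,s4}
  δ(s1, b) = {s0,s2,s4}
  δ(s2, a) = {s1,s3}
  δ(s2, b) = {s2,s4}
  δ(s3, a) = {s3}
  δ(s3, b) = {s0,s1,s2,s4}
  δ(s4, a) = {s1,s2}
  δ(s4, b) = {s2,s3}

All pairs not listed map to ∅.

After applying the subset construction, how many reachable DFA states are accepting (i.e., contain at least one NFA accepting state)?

6

Start state of the DFA: {s0}.
{s0} --a--> {s0,s2}  [new]
{s0} --b--> {s3,s4}  [new]
{s0,s2} --a--> {s0,s1,s2,s3}  [new]
{s0,s2} --b--> {s2,s3,s4}  [new]
{s3,s4} --a--> {s1,s2,s3}  [new]
{s3,s4} --b--> {s0,s1,s2,s3,s4}  [new]
{s0,s1,s2,s3} --a--> {s0,s1,s2,s3,s4}  [seen]
{s0,s1,s2,s3} --b--> {s0,s1,s2,s3,s4}  [seen]
{s2,s3,s4} --a--> {s1,s2,s3}  [seen]
{s2,s3,s4} --b--> {s0,s1,s2,s3,s4}  [seen]
{s1,s2,s3} --a--> {s0,s1,s2,s3,s4}  [seen]
{s1,s2,s3} --b--> {s0,s1,s2,s4}  [new]
{s0,s1,s2,s3,s4} --a--> {s0,s1,s2,s3,s4}  [seen]
{s0,s1,s2,s3,s4} --b--> {s0,s1,s2,s3,s4}  [seen]
{s0,s1,s2,s4} --a--> {s0,s1,s2,s3,s4}  [seen]
{s0,s1,s2,s4} --b--> {s0,s2,s3,s4}  [new]
{s0,s2,s3,s4} --a--> {s0,s1,s2,s3}  [seen]
{s0,s2,s3,s4} --b--> {s0,s1,s2,s3,s4}  [seen]
Reachable DFA states: {s0}, {s0,s2}, {s3,s4}, {s0,s1,s2,s3}, {s2,s3,s4}, {s1,s2,s3}, {s0,s1,s2,s3,s4}, {s0,s1,s2,s4}, {s0,s2,s3,s4}.
Accepting DFA states (contain an NFA accepting state): {s0}, {s0,s2}, {s0,s1,s2,s3}, {s0,s1,s2,s3,s4}, {s0,s1,s2,s4}, {s0,s2,s3,s4}.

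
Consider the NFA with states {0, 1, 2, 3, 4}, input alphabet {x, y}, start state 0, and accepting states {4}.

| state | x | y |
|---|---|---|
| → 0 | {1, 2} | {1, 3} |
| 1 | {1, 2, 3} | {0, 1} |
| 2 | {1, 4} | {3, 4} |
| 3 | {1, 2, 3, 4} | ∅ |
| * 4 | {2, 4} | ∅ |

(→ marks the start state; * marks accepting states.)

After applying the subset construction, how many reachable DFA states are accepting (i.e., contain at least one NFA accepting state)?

2

Start state of the DFA: {0}.
{0} --x--> {1, 2}  [new]
{0} --y--> {1, 3}  [new]
{1, 2} --x--> {1, 2, 3, 4}  [new]
{1, 2} --y--> {0, 1, 3, 4}  [new]
{1, 3} --x--> {1, 2, 3, 4}  [seen]
{1, 3} --y--> {0, 1}  [new]
{1, 2, 3, 4} --x--> {1, 2, 3, 4}  [seen]
{1, 2, 3, 4} --y--> {0, 1, 3, 4}  [seen]
{0, 1, 3, 4} --x--> {1, 2, 3, 4}  [seen]
{0, 1, 3, 4} --y--> {0, 1, 3}  [new]
{0, 1} --x--> {1, 2, 3}  [new]
{0, 1} --y--> {0, 1, 3}  [seen]
{0, 1, 3} --x--> {1, 2, 3, 4}  [seen]
{0, 1, 3} --y--> {0, 1, 3}  [seen]
{1, 2, 3} --x--> {1, 2, 3, 4}  [seen]
{1, 2, 3} --y--> {0, 1, 3, 4}  [seen]
Reachable DFA states: {0}, {1, 2}, {1, 3}, {1, 2, 3, 4}, {0, 1, 3, 4}, {0, 1}, {0, 1, 3}, {1, 2, 3}.
Accepting DFA states (contain an NFA accepting state): {1, 2, 3, 4}, {0, 1, 3, 4}.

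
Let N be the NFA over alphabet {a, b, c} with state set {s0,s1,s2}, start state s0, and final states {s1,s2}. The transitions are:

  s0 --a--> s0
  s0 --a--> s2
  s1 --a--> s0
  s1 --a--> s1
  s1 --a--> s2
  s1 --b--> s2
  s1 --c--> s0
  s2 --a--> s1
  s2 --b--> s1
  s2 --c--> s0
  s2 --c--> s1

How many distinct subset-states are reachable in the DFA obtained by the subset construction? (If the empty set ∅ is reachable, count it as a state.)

8

Start state of the DFA: {s0}.
{s0} --a--> {s0,s2}  [new]
{s0} --b--> ∅  [new]
{s0} --c--> ∅  [seen]
{s0,s2} --a--> {s0,s1,s2}  [new]
{s0,s2} --b--> {s1}  [new]
{s0,s2} --c--> {s0,s1}  [new]
∅ --a--> ∅  [seen]
∅ --b--> ∅  [seen]
∅ --c--> ∅  [seen]
{s0,s1,s2} --a--> {s0,s1,s2}  [seen]
{s0,s1,s2} --b--> {s1,s2}  [new]
{s0,s1,s2} --c--> {s0,s1}  [seen]
{s1} --a--> {s0,s1,s2}  [seen]
{s1} --b--> {s2}  [new]
{s1} --c--> {s0}  [seen]
{s0,s1} --a--> {s0,s1,s2}  [seen]
{s0,s1} --b--> {s2}  [seen]
{s0,s1} --c--> {s0}  [seen]
{s1,s2} --a--> {s0,s1,s2}  [seen]
{s1,s2} --b--> {s1,s2}  [seen]
{s1,s2} --c--> {s0,s1}  [seen]
{s2} --a--> {s1}  [seen]
{s2} --b--> {s1}  [seen]
{s2} --c--> {s0,s1}  [seen]
Reachable DFA states: {s0}, {s0,s2}, ∅, {s0,s1,s2}, {s1}, {s0,s1}, {s1,s2}, {s2}.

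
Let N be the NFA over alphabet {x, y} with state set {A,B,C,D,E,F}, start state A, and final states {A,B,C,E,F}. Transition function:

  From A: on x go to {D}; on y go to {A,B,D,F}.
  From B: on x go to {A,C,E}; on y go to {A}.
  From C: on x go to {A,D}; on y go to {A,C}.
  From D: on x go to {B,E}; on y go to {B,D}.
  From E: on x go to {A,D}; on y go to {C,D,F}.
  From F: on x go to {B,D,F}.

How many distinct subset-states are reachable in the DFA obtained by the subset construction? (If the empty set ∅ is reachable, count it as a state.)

14

Start state of the DFA: {A}.
{A} --x--> {D}  [new]
{A} --y--> {A,B,D,F}  [new]
{D} --x--> {B,E}  [new]
{D} --y--> {B,D}  [new]
{A,B,D,F} --x--> {A,B,C,D,E,F}  [new]
{A,B,D,F} --y--> {A,B,D,F}  [seen]
{B,E} --x--> {A,C,D,E}  [new]
{B,E} --y--> {A,C,D,F}  [new]
{B,D} --x--> {A,B,C,E}  [new]
{B,D} --y--> {A,B,D}  [new]
{A,B,C,D,E,F} --x--> {A,B,C,D,E,F}  [seen]
{A,B,C,D,E,F} --y--> {A,B,C,D,F}  [new]
{A,C,D,E} --x--> {A,B,D,E}  [new]
{A,C,D,E} --y--> {A,B,C,D,F}  [seen]
{A,C,D,F} --x--> {A,B,D,E,F}  [new]
{A,C,D,F} --y--> {A,B,C,D,F}  [seen]
{A,B,C,E} --x--> {A,C,D,E}  [seen]
{A,B,C,E} --y--> {A,B,C,D,F}  [seen]
{A,B,D} --x--> {A,B,C,D,E}  [new]
{A,B,D} --y--> {A,B,D,F}  [seen]
{A,B,C,D,F} --x--> {A,B,C,D,E,F}  [seen]
{A,B,C,D,F} --y--> {A,B,C,D,F}  [seen]
{A,B,D,E} --x--> {A,B,C,D,E}  [seen]
{A,B,D,E} --y--> {A,B,C,D,F}  [seen]
{A,B,D,E,F} --x--> {A,B,C,D,E,F}  [seen]
{A,B,D,E,F} --y--> {A,B,C,D,F}  [seen]
{A,B,C,D,E} --x--> {A,B,C,D,E}  [seen]
{A,B,C,D,E} --y--> {A,B,C,D,F}  [seen]
Reachable DFA states: {A}, {D}, {A,B,D,F}, {B,E}, {B,D}, {A,B,C,D,E,F}, {A,C,D,E}, {A,C,D,F}, {A,B,C,E}, {A,B,D}, {A,B,C,D,F}, {A,B,D,E}, {A,B,D,E,F}, {A,B,C,D,E}.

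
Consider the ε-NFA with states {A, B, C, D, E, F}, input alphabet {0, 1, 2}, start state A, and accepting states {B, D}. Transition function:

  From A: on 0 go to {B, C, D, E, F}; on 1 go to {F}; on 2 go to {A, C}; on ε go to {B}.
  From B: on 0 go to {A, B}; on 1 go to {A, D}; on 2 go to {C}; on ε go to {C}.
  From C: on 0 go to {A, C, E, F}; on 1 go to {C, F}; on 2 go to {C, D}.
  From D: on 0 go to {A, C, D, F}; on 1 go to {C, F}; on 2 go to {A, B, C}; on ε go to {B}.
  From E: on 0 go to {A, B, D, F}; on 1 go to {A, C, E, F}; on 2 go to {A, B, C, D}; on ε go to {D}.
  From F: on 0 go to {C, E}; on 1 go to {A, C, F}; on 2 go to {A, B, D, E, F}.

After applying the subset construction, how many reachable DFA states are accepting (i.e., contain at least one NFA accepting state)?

4

Start state of the DFA: {A, B, C} (ε-closure of the NFA start).
{A, B, C} --0--> {A, B, C, D, E, F}  [new]
{A, B, C} --1--> {A, B, C, D, F}  [new]
{A, B, C} --2--> {A, B, C, D}  [new]
{A, B, C, D, E, F} --0--> {A, B, C, D, E, F}  [seen]
{A, B, C, D, E, F} --1--> {A, B, C, D, E, F}  [seen]
{A, B, C, D, E, F} --2--> {A, B, C, D, E, F}  [seen]
{A, B, C, D, F} --0--> {A, B, C, D, E, F}  [seen]
{A, B, C, D, F} --1--> {A, B, C, D, F}  [seen]
{A, B, C, D, F} --2--> {A, B, C, D, E, F}  [seen]
{A, B, C, D} --0--> {A, B, C, D, E, F}  [seen]
{A, B, C, D} --1--> {A, B, C, D, F}  [seen]
{A, B, C, D} --2--> {A, B, C, D}  [seen]
Reachable DFA states: {A, B, C}, {A, B, C, D, E, F}, {A, B, C, D, F}, {A, B, C, D}.
Accepting DFA states (contain an NFA accepting state): {A, B, C}, {A, B, C, D, E, F}, {A, B, C, D, F}, {A, B, C, D}.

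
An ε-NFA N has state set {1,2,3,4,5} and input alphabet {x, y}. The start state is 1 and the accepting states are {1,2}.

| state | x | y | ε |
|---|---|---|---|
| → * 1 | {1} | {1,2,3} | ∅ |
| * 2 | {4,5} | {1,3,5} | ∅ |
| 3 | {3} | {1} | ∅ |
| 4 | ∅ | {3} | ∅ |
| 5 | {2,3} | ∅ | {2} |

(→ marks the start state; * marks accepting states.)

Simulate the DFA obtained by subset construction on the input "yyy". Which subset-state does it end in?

{1,2,3,5}

Start: {1}.
δ(1,y) = {1,2,3}.
Union: {1,2,3}.
After y: {1,2,3}.
δ(1,y) = {1,2,3}; δ(2,y) = {1,3,5}; δ(3,y) = {1}.
Union: {1,2,3,5}.
After y: {1,2,3,5}.
δ(1,y) = {1,2,3}; δ(2,y) = {1,3,5}; δ(3,y) = {1}; δ(5,y) = ∅.
Union: {1,2,3,5}.
After y: {1,2,3,5}.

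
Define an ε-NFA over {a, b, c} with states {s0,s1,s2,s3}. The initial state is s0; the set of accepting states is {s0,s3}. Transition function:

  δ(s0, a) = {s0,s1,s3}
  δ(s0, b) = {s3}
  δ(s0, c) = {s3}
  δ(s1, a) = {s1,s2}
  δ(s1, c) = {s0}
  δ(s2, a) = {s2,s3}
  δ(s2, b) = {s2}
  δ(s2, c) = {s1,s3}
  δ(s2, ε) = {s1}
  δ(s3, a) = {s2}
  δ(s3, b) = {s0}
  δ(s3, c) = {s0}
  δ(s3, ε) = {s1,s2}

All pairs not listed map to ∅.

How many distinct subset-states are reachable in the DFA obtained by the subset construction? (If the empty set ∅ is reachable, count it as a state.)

4

Start state of the DFA: {s0} (ε-closure of the NFA start).
{s0} --a--> {s0,s1,s2,s3}  [new]
{s0} --b--> {s1,s2,s3}  [new]
{s0} --c--> {s1,s2,s3}  [seen]
{s0,s1,s2,s3} --a--> {s0,s1,s2,s3}  [seen]
{s0,s1,s2,s3} --b--> {s0,s1,s2,s3}  [seen]
{s0,s1,s2,s3} --c--> {s0,s1,s2,s3}  [seen]
{s1,s2,s3} --a--> {s1,s2,s3}  [seen]
{s1,s2,s3} --b--> {s0,s1,s2}  [new]
{s1,s2,s3} --c--> {s0,s1,s2,s3}  [seen]
{s0,s1,s2} --a--> {s0,s1,s2,s3}  [seen]
{s0,s1,s2} --b--> {s1,s2,s3}  [seen]
{s0,s1,s2} --c--> {s0,s1,s2,s3}  [seen]
Reachable DFA states: {s0}, {s0,s1,s2,s3}, {s1,s2,s3}, {s0,s1,s2}.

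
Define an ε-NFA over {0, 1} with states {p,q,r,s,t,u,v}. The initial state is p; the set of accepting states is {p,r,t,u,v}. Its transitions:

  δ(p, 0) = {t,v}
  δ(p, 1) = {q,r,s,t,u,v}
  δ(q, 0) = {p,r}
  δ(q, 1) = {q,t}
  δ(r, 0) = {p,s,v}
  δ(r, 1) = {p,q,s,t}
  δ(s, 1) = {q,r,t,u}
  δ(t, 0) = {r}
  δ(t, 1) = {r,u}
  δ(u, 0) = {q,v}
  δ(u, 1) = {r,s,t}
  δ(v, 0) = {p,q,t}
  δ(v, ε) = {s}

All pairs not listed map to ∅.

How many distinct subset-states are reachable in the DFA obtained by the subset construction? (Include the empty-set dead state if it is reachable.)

10

Start state of the DFA: {p} (ε-closure of the NFA start).
{p} --0--> {s,t,v}  [new]
{p} --1--> {q,r,s,t,u,v}  [new]
{s,t,v} --0--> {p,q,r,t}  [new]
{s,t,v} --1--> {q,r,t,u}  [new]
{q,r,s,t,u,v} --0--> {p,q,r,s,t,v}  [new]
{q,r,s,t,u,v} --1--> {p,q,r,s,t,u}  [new]
{p,q,r,t} --0--> {p,r,s,t,v}  [new]
{p,q,r,t} --1--> {p,q,r,s,t,u,v}  [new]
{q,r,t,u} --0--> {p,q,r,s,v}  [new]
{q,r,t,u} --1--> {p,q,r,s,t,u}  [seen]
{p,q,r,s,t,v} --0--> {p,q,r,s,t,v}  [seen]
{p,q,r,s,t,v} --1--> {p,q,r,s,t,u,v}  [seen]
{p,q,r,s,t,u} --0--> {p,q,r,s,t,v}  [seen]
{p,q,r,s,t,u} --1--> {p,q,r,s,t,u,v}  [seen]
{p,r,s,t,v} --0--> {p,q,r,s,t,v}  [seen]
{p,r,s,t,v} --1--> {p,q,r,s,t,u,v}  [seen]
{p,q,r,s,t,u,v} --0--> {p,q,r,s,t,v}  [seen]
{p,q,r,s,t,u,v} --1--> {p,q,r,s,t,u,v}  [seen]
{p,q,r,s,v} --0--> {p,q,r,s,t,v}  [seen]
{p,q,r,s,v} --1--> {p,q,r,s,t,u,v}  [seen]
Reachable DFA states: {p}, {s,t,v}, {q,r,s,t,u,v}, {p,q,r,t}, {q,r,t,u}, {p,q,r,s,t,v}, {p,q,r,s,t,u}, {p,r,s,t,v}, {p,q,r,s,t,u,v}, {p,q,r,s,v}.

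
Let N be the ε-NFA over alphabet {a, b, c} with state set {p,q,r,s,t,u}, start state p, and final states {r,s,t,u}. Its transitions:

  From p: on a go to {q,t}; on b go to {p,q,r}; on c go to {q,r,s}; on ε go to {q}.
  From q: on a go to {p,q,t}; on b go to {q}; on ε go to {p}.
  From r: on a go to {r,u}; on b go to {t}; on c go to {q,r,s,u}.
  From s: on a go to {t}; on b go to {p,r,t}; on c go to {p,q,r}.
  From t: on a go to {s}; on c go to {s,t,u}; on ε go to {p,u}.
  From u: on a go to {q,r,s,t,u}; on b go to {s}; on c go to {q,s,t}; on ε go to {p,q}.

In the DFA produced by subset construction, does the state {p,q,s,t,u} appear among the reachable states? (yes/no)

no

Start state of the DFA: {p,q} (ε-closure of the NFA start).
{p,q} --a--> {p,q,t,u}  [new]
{p,q} --b--> {p,q,r}  [new]
{p,q} --c--> {p,q,r,s}  [new]
{p,q,t,u} --a--> {p,q,r,s,t,u}  [new]
{p,q,t,u} --b--> {p,q,r,s}  [seen]
{p,q,t,u} --c--> {p,q,r,s,t,u}  [seen]
{p,q,r} --a--> {p,q,r,t,u}  [new]
{p,q,r} --b--> {p,q,r,t,u}  [seen]
{p,q,r} --c--> {p,q,r,s,u}  [new]
{p,q,r,s} --a--> {p,q,r,t,u}  [seen]
{p,q,r,s} --b--> {p,q,r,t,u}  [seen]
{p,q,r,s} --c--> {p,q,r,s,u}  [seen]
{p,q,r,s,t,u} --a--> {p,q,r,s,t,u}  [seen]
{p,q,r,s,t,u} --b--> {p,q,r,s,t,u}  [seen]
{p,q,r,s,t,u} --c--> {p,q,r,s,t,u}  [seen]
{p,q,r,t,u} --a--> {p,q,r,s,t,u}  [seen]
{p,q,r,t,u} --b--> {p,q,r,s,t,u}  [seen]
{p,q,r,t,u} --c--> {p,q,r,s,t,u}  [seen]
{p,q,r,s,u} --a--> {p,q,r,s,t,u}  [seen]
{p,q,r,s,u} --b--> {p,q,r,s,t,u}  [seen]
{p,q,r,s,u} --c--> {p,q,r,s,t,u}  [seen]
Reachable DFA states: {p,q}, {p,q,t,u}, {p,q,r}, {p,q,r,s}, {p,q,r,s,t,u}, {p,q,r,t,u}, {p,q,r,s,u}.
{p,q,s,t,u} is not among them.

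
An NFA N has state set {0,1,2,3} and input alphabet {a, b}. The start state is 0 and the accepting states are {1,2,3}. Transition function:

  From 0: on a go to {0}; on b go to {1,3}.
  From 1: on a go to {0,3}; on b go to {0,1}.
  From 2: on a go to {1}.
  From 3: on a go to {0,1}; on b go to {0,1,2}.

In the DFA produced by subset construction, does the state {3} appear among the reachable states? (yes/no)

Start state of the DFA: {0}.
{0} --a--> {0}  [seen]
{0} --b--> {1,3}  [new]
{1,3} --a--> {0,1,3}  [new]
{1,3} --b--> {0,1,2}  [new]
{0,1,3} --a--> {0,1,3}  [seen]
{0,1,3} --b--> {0,1,2,3}  [new]
{0,1,2} --a--> {0,1,3}  [seen]
{0,1,2} --b--> {0,1,3}  [seen]
{0,1,2,3} --a--> {0,1,3}  [seen]
{0,1,2,3} --b--> {0,1,2,3}  [seen]
Reachable DFA states: {0}, {1,3}, {0,1,3}, {0,1,2}, {0,1,2,3}.
{3} is not among them.

no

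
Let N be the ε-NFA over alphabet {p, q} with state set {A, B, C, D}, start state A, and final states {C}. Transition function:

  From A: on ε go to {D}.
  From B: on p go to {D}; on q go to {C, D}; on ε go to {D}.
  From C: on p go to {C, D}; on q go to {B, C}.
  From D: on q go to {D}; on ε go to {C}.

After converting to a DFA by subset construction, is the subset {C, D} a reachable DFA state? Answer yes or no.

Start state of the DFA: {A, C, D} (ε-closure of the NFA start).
{A, C, D} --p--> {C, D}  [new]
{A, C, D} --q--> {B, C, D}  [new]
{C, D} --p--> {C, D}  [seen]
{C, D} --q--> {B, C, D}  [seen]
{B, C, D} --p--> {C, D}  [seen]
{B, C, D} --q--> {B, C, D}  [seen]
Reachable DFA states: {A, C, D}, {C, D}, {B, C, D}.
{C, D} is among them.

yes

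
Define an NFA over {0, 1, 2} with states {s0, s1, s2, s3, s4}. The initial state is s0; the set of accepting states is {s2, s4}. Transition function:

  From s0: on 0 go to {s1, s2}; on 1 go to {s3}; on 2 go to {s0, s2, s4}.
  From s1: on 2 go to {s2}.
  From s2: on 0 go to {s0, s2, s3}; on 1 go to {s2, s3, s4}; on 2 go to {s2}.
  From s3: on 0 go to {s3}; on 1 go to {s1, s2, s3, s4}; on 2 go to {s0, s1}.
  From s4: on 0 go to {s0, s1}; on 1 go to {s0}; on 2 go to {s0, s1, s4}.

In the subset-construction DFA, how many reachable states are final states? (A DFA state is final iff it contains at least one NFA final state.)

10

Start state of the DFA: {s0}.
{s0} --0--> {s1, s2}  [new]
{s0} --1--> {s3}  [new]
{s0} --2--> {s0, s2, s4}  [new]
{s1, s2} --0--> {s0, s2, s3}  [new]
{s1, s2} --1--> {s2, s3, s4}  [new]
{s1, s2} --2--> {s2}  [new]
{s3} --0--> {s3}  [seen]
{s3} --1--> {s1, s2, s3, s4}  [new]
{s3} --2--> {s0, s1}  [new]
{s0, s2, s4} --0--> {s0, s1, s2, s3}  [new]
{s0, s2, s4} --1--> {s0, s2, s3, s4}  [new]
{s0, s2, s4} --2--> {s0, s1, s2, s4}  [new]
{s0, s2, s3} --0--> {s0, s1, s2, s3}  [seen]
{s0, s2, s3} --1--> {s1, s2, s3, s4}  [seen]
{s0, s2, s3} --2--> {s0, s1, s2, s4}  [seen]
{s2, s3, s4} --0--> {s0, s1, s2, s3}  [seen]
{s2, s3, s4} --1--> {s0, s1, s2, s3, s4}  [new]
{s2, s3, s4} --2--> {s0, s1, s2, s4}  [seen]
{s2} --0--> {s0, s2, s3}  [seen]
{s2} --1--> {s2, s3, s4}  [seen]
{s2} --2--> {s2}  [seen]
{s1, s2, s3, s4} --0--> {s0, s1, s2, s3}  [seen]
{s1, s2, s3, s4} --1--> {s0, s1, s2, s3, s4}  [seen]
{s1, s2, s3, s4} --2--> {s0, s1, s2, s4}  [seen]
{s0, s1} --0--> {s1, s2}  [seen]
{s0, s1} --1--> {s3}  [seen]
{s0, s1} --2--> {s0, s2, s4}  [seen]
{s0, s1, s2, s3} --0--> {s0, s1, s2, s3}  [seen]
{s0, s1, s2, s3} --1--> {s1, s2, s3, s4}  [seen]
{s0, s1, s2, s3} --2--> {s0, s1, s2, s4}  [seen]
{s0, s2, s3, s4} --0--> {s0, s1, s2, s3}  [seen]
{s0, s2, s3, s4} --1--> {s0, s1, s2, s3, s4}  [seen]
{s0, s2, s3, s4} --2--> {s0, s1, s2, s4}  [seen]
{s0, s1, s2, s4} --0--> {s0, s1, s2, s3}  [seen]
{s0, s1, s2, s4} --1--> {s0, s2, s3, s4}  [seen]
{s0, s1, s2, s4} --2--> {s0, s1, s2, s4}  [seen]
{s0, s1, s2, s3, s4} --0--> {s0, s1, s2, s3}  [seen]
{s0, s1, s2, s3, s4} --1--> {s0, s1, s2, s3, s4}  [seen]
{s0, s1, s2, s3, s4} --2--> {s0, s1, s2, s4}  [seen]
Reachable DFA states: {s0}, {s1, s2}, {s3}, {s0, s2, s4}, {s0, s2, s3}, {s2, s3, s4}, {s2}, {s1, s2, s3, s4}, {s0, s1}, {s0, s1, s2, s3}, {s0, s2, s3, s4}, {s0, s1, s2, s4}, {s0, s1, s2, s3, s4}.
Accepting DFA states (contain an NFA accepting state): {s1, s2}, {s0, s2, s4}, {s0, s2, s3}, {s2, s3, s4}, {s2}, {s1, s2, s3, s4}, {s0, s1, s2, s3}, {s0, s2, s3, s4}, {s0, s1, s2, s4}, {s0, s1, s2, s3, s4}.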